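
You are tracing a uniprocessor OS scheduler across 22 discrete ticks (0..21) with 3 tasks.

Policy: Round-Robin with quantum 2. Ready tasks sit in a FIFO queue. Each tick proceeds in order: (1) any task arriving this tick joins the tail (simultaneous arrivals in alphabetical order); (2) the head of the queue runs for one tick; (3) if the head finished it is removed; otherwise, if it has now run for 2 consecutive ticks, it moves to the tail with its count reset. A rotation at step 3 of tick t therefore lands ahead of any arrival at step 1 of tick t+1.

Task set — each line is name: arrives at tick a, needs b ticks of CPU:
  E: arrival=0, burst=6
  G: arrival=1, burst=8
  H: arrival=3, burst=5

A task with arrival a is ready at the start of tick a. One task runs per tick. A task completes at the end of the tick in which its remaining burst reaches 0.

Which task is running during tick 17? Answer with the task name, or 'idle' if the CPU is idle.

t=0: queue=[E] q_used=0 → run E
t=1: queue=[E,G] q_used=1 → run E
t=2: queue=[G,E] q_used=0 → run G
t=3: queue=[G,E,H] q_used=1 → run G
t=4: queue=[E,H,G] q_used=0 → run E
t=5: queue=[E,H,G] q_used=1 → run E
t=6: queue=[H,G,E] q_used=0 → run H
t=7: queue=[H,G,E] q_used=1 → run H
t=8: queue=[G,E,H] q_used=0 → run G
t=9: queue=[G,E,H] q_used=1 → run G
t=10: queue=[E,H,G] q_used=0 → run E
t=11: queue=[E,H,G] q_used=1 → run E
t=12: queue=[H,G] q_used=0 → run H
t=13: queue=[H,G] q_used=1 → run H
t=14: queue=[G,H] q_used=0 → run G
t=15: queue=[G,H] q_used=1 → run G
t=16: queue=[H,G] q_used=0 → run H
t=17: queue=[G] q_used=0 → run G
t=18: queue=[G] q_used=1 → run G
t=19: (idle)
t=20: (idle)
t=21: (idle)

running at tick 17 = G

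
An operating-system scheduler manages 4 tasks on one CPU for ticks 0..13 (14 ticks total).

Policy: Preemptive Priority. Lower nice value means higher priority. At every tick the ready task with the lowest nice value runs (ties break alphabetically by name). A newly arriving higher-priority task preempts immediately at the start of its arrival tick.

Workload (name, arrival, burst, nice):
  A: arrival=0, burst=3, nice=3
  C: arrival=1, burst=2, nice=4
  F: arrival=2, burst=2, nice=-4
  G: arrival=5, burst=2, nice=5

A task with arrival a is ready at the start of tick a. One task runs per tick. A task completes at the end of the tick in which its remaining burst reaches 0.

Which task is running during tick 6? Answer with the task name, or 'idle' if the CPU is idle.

t=0: ready={A} → run A
t=1: ready={A,C} → run A
t=2: ready={A,C,F} → run F
t=3: ready={A,C,F} → run F
t=4: ready={A,C} → run A
t=5: ready={C,G} → run C
t=6: ready={C,G} → run C
t=7: ready={G} → run G
t=8: ready={G} → run G
t=9: (idle)
t=10: (idle)
t=11: (idle)
t=12: (idle)
t=13: (idle)

running at tick 6 = C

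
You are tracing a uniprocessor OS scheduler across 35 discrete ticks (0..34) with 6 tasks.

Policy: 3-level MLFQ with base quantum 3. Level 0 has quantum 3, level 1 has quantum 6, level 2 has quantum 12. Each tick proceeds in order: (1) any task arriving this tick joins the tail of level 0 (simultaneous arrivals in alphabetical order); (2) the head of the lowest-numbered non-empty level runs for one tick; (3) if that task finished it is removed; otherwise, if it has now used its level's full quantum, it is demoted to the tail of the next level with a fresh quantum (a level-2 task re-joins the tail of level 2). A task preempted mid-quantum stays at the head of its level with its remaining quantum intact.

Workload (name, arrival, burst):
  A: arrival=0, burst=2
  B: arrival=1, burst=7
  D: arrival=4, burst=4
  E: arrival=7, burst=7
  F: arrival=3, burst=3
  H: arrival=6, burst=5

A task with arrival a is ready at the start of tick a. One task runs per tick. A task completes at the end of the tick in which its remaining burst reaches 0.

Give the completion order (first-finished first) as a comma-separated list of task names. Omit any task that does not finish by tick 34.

completion order = A, F, B, D, H, E

t=0: L0/L1/L2 = A/-/- → run A
t=1: L0/L1/L2 = AB/-/- → run A
t=2: L0/L1/L2 = B/-/- → run B
t=3: L0/L1/L2 = BF/-/- → run B
t=4: L0/L1/L2 = BFD/-/- → run B
t=5: L0/L1/L2 = FD/B/- → run F
t=6: L0/L1/L2 = FDH/B/- → run F
t=7: L0/L1/L2 = FDHE/B/- → run F
t=8: L0/L1/L2 = DHE/B/- → run D
t=9: L0/L1/L2 = DHE/B/- → run D
t=10: L0/L1/L2 = DHE/B/- → run D
t=11: L0/L1/L2 = HE/BD/- → run H
t=12: L0/L1/L2 = HE/BD/- → run H
t=13: L0/L1/L2 = HE/BD/- → run H
t=14: L0/L1/L2 = E/BDH/- → run E
t=15: L0/L1/L2 = E/BDH/- → run E
t=16: L0/L1/L2 = E/BDH/- → run E
t=17: L0/L1/L2 = -/BDHE/- → run B
t=18: L0/L1/L2 = -/BDHE/- → run B
t=19: L0/L1/L2 = -/BDHE/- → run B
t=20: L0/L1/L2 = -/BDHE/- → run B
t=21: L0/L1/L2 = -/DHE/- → run D
t=22: L0/L1/L2 = -/HE/- → run H
t=23: L0/L1/L2 = -/HE/- → run H
t=24: L0/L1/L2 = -/E/- → run E
t=25: L0/L1/L2 = -/E/- → run E
t=26: L0/L1/L2 = -/E/- → run E
t=27: L0/L1/L2 = -/E/- → run E
t=28: (idle)
t=29: (idle)
t=30: (idle)
t=31: (idle)
t=32: (idle)
t=33: (idle)
t=34: (idle)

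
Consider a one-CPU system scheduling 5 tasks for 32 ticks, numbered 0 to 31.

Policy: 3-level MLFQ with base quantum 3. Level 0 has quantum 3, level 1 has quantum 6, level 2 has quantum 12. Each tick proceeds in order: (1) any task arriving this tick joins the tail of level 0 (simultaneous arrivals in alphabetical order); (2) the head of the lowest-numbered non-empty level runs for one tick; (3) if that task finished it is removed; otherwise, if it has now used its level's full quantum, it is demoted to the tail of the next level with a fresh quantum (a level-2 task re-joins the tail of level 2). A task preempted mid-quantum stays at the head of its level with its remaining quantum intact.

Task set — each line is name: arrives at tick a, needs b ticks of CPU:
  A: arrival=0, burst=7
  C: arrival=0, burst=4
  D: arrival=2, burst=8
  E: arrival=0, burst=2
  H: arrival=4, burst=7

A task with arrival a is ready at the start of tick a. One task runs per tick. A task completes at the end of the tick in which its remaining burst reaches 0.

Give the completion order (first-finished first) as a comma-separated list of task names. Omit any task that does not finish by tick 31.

completion order = E, A, C, D, H

t=0: L0/L1/L2 = ACE/-/- → run A
t=1: L0/L1/L2 = ACE/-/- → run A
t=2: L0/L1/L2 = ACED/-/- → run A
t=3: L0/L1/L2 = CED/A/- → run C
t=4: L0/L1/L2 = CEDH/A/- → run C
t=5: L0/L1/L2 = CEDH/A/- → run C
t=6: L0/L1/L2 = EDH/AC/- → run E
t=7: L0/L1/L2 = EDH/AC/- → run E
t=8: L0/L1/L2 = DH/AC/- → run D
t=9: L0/L1/L2 = DH/AC/- → run D
t=10: L0/L1/L2 = DH/AC/- → run D
t=11: L0/L1/L2 = H/ACD/- → run H
t=12: L0/L1/L2 = H/ACD/- → run H
t=13: L0/L1/L2 = H/ACD/- → run H
t=14: L0/L1/L2 = -/ACDH/- → run A
t=15: L0/L1/L2 = -/ACDH/- → run A
t=16: L0/L1/L2 = -/ACDH/- → run A
t=17: L0/L1/L2 = -/ACDH/- → run A
t=18: L0/L1/L2 = -/CDH/- → run C
t=19: L0/L1/L2 = -/DH/- → run D
t=20: L0/L1/L2 = -/DH/- → run D
t=21: L0/L1/L2 = -/DH/- → run D
t=22: L0/L1/L2 = -/DH/- → run D
t=23: L0/L1/L2 = -/DH/- → run D
t=24: L0/L1/L2 = -/H/- → run H
t=25: L0/L1/L2 = -/H/- → run H
t=26: L0/L1/L2 = -/H/- → run H
t=27: L0/L1/L2 = -/H/- → run H
t=28: (idle)
t=29: (idle)
t=30: (idle)
t=31: (idle)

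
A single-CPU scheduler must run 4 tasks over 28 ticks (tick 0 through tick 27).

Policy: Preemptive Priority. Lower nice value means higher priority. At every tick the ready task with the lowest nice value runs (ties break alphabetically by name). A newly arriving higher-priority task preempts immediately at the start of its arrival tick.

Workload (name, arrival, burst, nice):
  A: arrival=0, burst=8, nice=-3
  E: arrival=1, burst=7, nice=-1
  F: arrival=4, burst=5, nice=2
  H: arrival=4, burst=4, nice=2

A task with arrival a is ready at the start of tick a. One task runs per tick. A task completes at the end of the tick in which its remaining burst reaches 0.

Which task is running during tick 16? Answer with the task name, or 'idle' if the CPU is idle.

running at tick 16 = F

t=0: ready={A} → run A
t=1: ready={A,E} → run A
t=2: ready={A,E} → run A
t=3: ready={A,E} → run A
t=4: ready={A,E,F,H} → run A
t=5: ready={A,E,F,H} → run A
t=6: ready={A,E,F,H} → run A
t=7: ready={A,E,F,H} → run A
t=8: ready={E,F,H} → run E
t=9: ready={E,F,H} → run E
t=10: ready={E,F,H} → run E
t=11: ready={E,F,H} → run E
t=12: ready={E,F,H} → run E
t=13: ready={E,F,H} → run E
t=14: ready={E,F,H} → run E
t=15: ready={F,H} → run F
t=16: ready={F,H} → run F
t=17: ready={F,H} → run F
t=18: ready={F,H} → run F
t=19: ready={F,H} → run F
t=20: ready={H} → run H
t=21: ready={H} → run H
t=22: ready={H} → run H
t=23: ready={H} → run H
t=24: (idle)
t=25: (idle)
t=26: (idle)
t=27: (idle)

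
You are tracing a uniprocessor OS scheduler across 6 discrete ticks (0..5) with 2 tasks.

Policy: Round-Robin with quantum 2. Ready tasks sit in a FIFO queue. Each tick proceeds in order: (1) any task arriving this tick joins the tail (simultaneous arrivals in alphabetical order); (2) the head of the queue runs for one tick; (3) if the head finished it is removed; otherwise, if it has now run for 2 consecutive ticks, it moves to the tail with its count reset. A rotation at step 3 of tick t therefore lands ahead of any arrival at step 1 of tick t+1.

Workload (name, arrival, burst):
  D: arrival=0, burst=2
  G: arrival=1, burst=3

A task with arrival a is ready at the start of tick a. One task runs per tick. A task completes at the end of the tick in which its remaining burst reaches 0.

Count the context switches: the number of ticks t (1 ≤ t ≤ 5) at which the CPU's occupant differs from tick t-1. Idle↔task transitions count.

t=0: queue=[D] q_used=0 → run D
t=1: queue=[D,G] q_used=1 → run D
t=2: queue=[G] q_used=0 → run G
t=3: queue=[G] q_used=1 → run G
t=4: queue=[G] q_used=0 → run G
t=5: (idle)

context switches = 2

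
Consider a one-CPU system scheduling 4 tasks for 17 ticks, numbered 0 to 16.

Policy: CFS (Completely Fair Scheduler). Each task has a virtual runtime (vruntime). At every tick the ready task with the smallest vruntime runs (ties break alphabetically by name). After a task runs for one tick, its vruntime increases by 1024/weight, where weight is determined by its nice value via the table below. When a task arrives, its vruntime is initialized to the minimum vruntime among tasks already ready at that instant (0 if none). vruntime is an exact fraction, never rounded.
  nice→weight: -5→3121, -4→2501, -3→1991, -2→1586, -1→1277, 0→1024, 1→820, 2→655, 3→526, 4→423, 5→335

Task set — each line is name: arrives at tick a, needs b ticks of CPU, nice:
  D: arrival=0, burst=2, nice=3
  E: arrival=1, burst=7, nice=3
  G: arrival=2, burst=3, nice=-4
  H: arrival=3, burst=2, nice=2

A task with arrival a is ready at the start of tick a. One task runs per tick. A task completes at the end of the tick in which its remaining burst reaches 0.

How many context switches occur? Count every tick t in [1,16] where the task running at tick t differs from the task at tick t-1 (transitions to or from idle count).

t=0: vr[D=0] → run D
t=1: vr[D=512/263 E=512/263] → run D
t=2: vr[E=512/263 G=512/263] → run E
t=3: vr[E=1024/263 G=512/263 H=512/263] → run G
t=4: vr[E=1024/263 G=1549824/657763 H=512/263] → run H
t=5: vr[E=1024/263 G=1549824/657763 H=604672/172265] → run G
t=6: vr[E=1024/263 G=1819136/657763 H=604672/172265] → run G
t=7: vr[E=1024/263 H=604672/172265] → run H
t=8: vr[E=1024/263] → run E
t=9: vr[E=1536/263] → run E
t=10: vr[E=2048/263] → run E
t=11: vr[E=2560/263] → run E
t=12: vr[E=3072/263] → run E
t=13: vr[E=3584/263] → run E
t=14: (idle)
t=15: (idle)
t=16: (idle)

context switches = 7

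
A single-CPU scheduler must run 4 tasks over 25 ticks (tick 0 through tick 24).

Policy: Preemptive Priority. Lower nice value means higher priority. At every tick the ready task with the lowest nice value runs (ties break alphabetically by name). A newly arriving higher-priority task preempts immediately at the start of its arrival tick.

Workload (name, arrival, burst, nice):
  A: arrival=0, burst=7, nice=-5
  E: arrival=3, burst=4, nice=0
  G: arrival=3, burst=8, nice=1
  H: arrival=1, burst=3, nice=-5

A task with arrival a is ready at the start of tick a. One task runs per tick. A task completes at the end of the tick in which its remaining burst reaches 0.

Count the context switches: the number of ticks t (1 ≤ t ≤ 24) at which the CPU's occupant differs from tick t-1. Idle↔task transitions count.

context switches = 4

t=0: ready={A} → run A
t=1: ready={A,H} → run A
t=2: ready={A,H} → run A
t=3: ready={A,E,G,H} → run A
t=4: ready={A,E,G,H} → run A
t=5: ready={A,E,G,H} → run A
t=6: ready={A,E,G,H} → run A
t=7: ready={E,G,H} → run H
t=8: ready={E,G,H} → run H
t=9: ready={E,G,H} → run H
t=10: ready={E,G} → run E
t=11: ready={E,G} → run E
t=12: ready={E,G} → run E
t=13: ready={E,G} → run E
t=14: ready={G} → run G
t=15: ready={G} → run G
t=16: ready={G} → run G
t=17: ready={G} → run G
t=18: ready={G} → run G
t=19: ready={G} → run G
t=20: ready={G} → run G
t=21: ready={G} → run G
t=22: (idle)
t=23: (idle)
t=24: (idle)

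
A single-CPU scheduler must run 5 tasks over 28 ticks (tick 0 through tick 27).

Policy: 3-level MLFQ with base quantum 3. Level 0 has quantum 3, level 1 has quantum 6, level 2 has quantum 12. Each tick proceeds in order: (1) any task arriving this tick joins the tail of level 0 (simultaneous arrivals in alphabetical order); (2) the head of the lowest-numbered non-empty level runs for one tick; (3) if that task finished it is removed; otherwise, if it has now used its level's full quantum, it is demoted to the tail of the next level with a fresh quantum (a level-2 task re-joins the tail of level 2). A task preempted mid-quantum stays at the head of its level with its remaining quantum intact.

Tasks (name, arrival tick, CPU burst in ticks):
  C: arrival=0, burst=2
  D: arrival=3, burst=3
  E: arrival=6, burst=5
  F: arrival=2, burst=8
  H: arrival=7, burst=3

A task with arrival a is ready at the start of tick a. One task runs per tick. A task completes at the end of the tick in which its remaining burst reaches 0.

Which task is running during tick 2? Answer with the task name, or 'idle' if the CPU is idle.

running at tick 2 = F

t=0: L0/L1/L2 = C/-/- → run C
t=1: L0/L1/L2 = C/-/- → run C
t=2: L0/L1/L2 = F/-/- → run F
t=3: L0/L1/L2 = FD/-/- → run F
t=4: L0/L1/L2 = FD/-/- → run F
t=5: L0/L1/L2 = D/F/- → run D
t=6: L0/L1/L2 = DE/F/- → run D
t=7: L0/L1/L2 = DEH/F/- → run D
t=8: L0/L1/L2 = EH/F/- → run E
t=9: L0/L1/L2 = EH/F/- → run E
t=10: L0/L1/L2 = EH/F/- → run E
t=11: L0/L1/L2 = H/FE/- → run H
t=12: L0/L1/L2 = H/FE/- → run H
t=13: L0/L1/L2 = H/FE/- → run H
t=14: L0/L1/L2 = -/FE/- → run F
t=15: L0/L1/L2 = -/FE/- → run F
t=16: L0/L1/L2 = -/FE/- → run F
t=17: L0/L1/L2 = -/FE/- → run F
t=18: L0/L1/L2 = -/FE/- → run F
t=19: L0/L1/L2 = -/E/- → run E
t=20: L0/L1/L2 = -/E/- → run E
t=21: (idle)
t=22: (idle)
t=23: (idle)
t=24: (idle)
t=25: (idle)
t=26: (idle)
t=27: (idle)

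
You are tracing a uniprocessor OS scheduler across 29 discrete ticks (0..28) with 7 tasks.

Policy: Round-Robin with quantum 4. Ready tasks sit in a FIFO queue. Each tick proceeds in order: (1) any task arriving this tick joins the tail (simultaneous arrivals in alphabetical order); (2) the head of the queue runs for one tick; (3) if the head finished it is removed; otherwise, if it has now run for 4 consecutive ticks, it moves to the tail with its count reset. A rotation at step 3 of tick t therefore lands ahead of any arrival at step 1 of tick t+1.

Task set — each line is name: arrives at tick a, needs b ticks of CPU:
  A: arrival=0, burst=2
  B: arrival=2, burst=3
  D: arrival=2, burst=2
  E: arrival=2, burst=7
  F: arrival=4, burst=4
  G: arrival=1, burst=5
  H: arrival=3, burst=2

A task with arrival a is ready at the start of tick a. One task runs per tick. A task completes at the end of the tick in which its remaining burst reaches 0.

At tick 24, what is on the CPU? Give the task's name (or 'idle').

t=0: queue=[A] q_used=0 → run A
t=1: queue=[A,G] q_used=1 → run A
t=2: queue=[G,B,D,E] q_used=0 → run G
t=3: queue=[G,B,D,E,H] q_used=1 → run G
t=4: queue=[G,B,D,E,H,F] q_used=2 → run G
t=5: queue=[G,B,D,E,H,F] q_used=3 → run G
t=6: queue=[B,D,E,H,F,G] q_used=0 → run B
t=7: queue=[B,D,E,H,F,G] q_used=1 → run B
t=8: queue=[B,D,E,H,F,G] q_used=2 → run B
t=9: queue=[D,E,H,F,G] q_used=0 → run D
t=10: queue=[D,E,H,F,G] q_used=1 → run D
t=11: queue=[E,H,F,G] q_used=0 → run E
t=12: queue=[E,H,F,G] q_used=1 → run E
t=13: queue=[E,H,F,G] q_used=2 → run E
t=14: queue=[E,H,F,G] q_used=3 → run E
t=15: queue=[H,F,G,E] q_used=0 → run H
t=16: queue=[H,F,G,E] q_used=1 → run H
t=17: queue=[F,G,E] q_used=0 → run F
t=18: queue=[F,G,E] q_used=1 → run F
t=19: queue=[F,G,E] q_used=2 → run F
t=20: queue=[F,G,E] q_used=3 → run F
t=21: queue=[G,E] q_used=0 → run G
t=22: queue=[E] q_used=0 → run E
t=23: queue=[E] q_used=1 → run E
t=24: queue=[E] q_used=2 → run E
t=25: (idle)
t=26: (idle)
t=27: (idle)
t=28: (idle)

running at tick 24 = E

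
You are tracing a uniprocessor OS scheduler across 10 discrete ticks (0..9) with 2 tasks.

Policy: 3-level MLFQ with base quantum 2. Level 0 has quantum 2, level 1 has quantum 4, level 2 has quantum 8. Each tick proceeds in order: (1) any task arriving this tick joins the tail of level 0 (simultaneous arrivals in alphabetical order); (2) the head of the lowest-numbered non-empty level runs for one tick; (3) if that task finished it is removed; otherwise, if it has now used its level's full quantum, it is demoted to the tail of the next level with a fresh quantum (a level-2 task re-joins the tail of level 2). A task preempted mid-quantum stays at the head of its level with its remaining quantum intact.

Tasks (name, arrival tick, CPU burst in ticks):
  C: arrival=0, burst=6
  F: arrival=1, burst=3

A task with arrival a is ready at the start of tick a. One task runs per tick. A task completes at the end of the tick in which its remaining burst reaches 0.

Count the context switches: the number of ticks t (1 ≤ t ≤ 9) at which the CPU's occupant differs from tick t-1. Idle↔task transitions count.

t=0: L0/L1/L2 = C/-/- → run C
t=1: L0/L1/L2 = CF/-/- → run C
t=2: L0/L1/L2 = F/C/- → run F
t=3: L0/L1/L2 = F/C/- → run F
t=4: L0/L1/L2 = -/CF/- → run C
t=5: L0/L1/L2 = -/CF/- → run C
t=6: L0/L1/L2 = -/CF/- → run C
t=7: L0/L1/L2 = -/CF/- → run C
t=8: L0/L1/L2 = -/F/- → run F
t=9: (idle)

context switches = 4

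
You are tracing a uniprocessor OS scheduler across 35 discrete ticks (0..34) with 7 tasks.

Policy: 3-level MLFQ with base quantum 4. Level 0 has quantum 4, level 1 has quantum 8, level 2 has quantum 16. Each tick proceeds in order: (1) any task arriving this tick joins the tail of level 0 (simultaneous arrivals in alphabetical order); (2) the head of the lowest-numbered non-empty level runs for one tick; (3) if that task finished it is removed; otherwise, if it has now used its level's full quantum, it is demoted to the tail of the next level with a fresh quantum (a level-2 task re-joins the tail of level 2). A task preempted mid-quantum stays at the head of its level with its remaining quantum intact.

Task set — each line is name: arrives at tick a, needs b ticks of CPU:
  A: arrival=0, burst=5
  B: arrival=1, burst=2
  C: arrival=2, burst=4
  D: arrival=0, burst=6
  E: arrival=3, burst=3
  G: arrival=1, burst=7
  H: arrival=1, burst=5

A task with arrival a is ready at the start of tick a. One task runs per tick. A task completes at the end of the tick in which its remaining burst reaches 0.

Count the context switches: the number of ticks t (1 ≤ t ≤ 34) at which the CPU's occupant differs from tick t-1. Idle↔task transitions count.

context switches = 11

t=0: L0/L1/L2 = AD/-/- → run A
t=1: L0/L1/L2 = ADBGH/-/- → run A
t=2: L0/L1/L2 = ADBGHC/-/- → run A
t=3: L0/L1/L2 = ADBGHCE/-/- → run A
t=4: L0/L1/L2 = DBGHCE/A/- → run D
t=5: L0/L1/L2 = DBGHCE/A/- → run D
t=6: L0/L1/L2 = DBGHCE/A/- → run D
t=7: L0/L1/L2 = DBGHCE/A/- → run D
t=8: L0/L1/L2 = BGHCE/AD/- → run B
t=9: L0/L1/L2 = BGHCE/AD/- → run B
t=10: L0/L1/L2 = GHCE/AD/- → run G
t=11: L0/L1/L2 = GHCE/AD/- → run G
t=12: L0/L1/L2 = GHCE/AD/- → run G
t=13: L0/L1/L2 = GHCE/AD/- → run G
t=14: L0/L1/L2 = HCE/ADG/- → run H
t=15: L0/L1/L2 = HCE/ADG/- → run H
t=16: L0/L1/L2 = HCE/ADG/- → run H
t=17: L0/L1/L2 = HCE/ADG/- → run H
t=18: L0/L1/L2 = CE/ADGH/- → run C
t=19: L0/L1/L2 = CE/ADGH/- → run C
t=20: L0/L1/L2 = CE/ADGH/- → run C
t=21: L0/L1/L2 = CE/ADGH/- → run C
t=22: L0/L1/L2 = E/ADGH/- → run E
t=23: L0/L1/L2 = E/ADGH/- → run E
t=24: L0/L1/L2 = E/ADGH/- → run E
t=25: L0/L1/L2 = -/ADGH/- → run A
t=26: L0/L1/L2 = -/DGH/- → run D
t=27: L0/L1/L2 = -/DGH/- → run D
t=28: L0/L1/L2 = -/GH/- → run G
t=29: L0/L1/L2 = -/GH/- → run G
t=30: L0/L1/L2 = -/GH/- → run G
t=31: L0/L1/L2 = -/H/- → run H
t=32: (idle)
t=33: (idle)
t=34: (idle)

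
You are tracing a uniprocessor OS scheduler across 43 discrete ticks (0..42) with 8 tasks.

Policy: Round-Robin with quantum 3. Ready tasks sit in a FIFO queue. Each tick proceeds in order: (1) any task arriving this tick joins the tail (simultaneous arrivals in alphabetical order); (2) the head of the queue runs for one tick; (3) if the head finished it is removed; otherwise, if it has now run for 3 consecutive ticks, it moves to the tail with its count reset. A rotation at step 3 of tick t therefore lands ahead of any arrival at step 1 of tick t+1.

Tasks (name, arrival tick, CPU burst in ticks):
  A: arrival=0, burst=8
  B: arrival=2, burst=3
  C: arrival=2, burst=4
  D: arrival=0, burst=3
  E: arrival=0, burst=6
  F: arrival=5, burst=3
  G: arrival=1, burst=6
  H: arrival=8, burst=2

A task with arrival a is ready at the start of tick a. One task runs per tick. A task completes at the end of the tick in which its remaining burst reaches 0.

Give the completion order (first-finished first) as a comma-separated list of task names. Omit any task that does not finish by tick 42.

t=0: queue=[A,D,E] q_used=0 → run A
t=1: queue=[A,D,E,G] q_used=1 → run A
t=2: queue=[A,D,E,G,B,C] q_used=2 → run A
t=3: queue=[D,E,G,B,C,A] q_used=0 → run D
t=4: queue=[D,E,G,B,C,A] q_used=1 → run D
t=5: queue=[D,E,G,B,C,A,F] q_used=2 → run D
t=6: queue=[E,G,B,C,A,F] q_used=0 → run E
t=7: queue=[E,G,B,C,A,F] q_used=1 → run E
t=8: queue=[E,G,B,C,A,F,H] q_used=2 → run E
t=9: queue=[G,B,C,A,F,H,E] q_used=0 → run G
t=10: queue=[G,B,C,A,F,H,E] q_used=1 → run G
t=11: queue=[G,B,C,A,F,H,E] q_used=2 → run G
t=12: queue=[B,C,A,F,H,E,G] q_used=0 → run B
t=13: queue=[B,C,A,F,H,E,G] q_used=1 → run B
t=14: queue=[B,C,A,F,H,E,G] q_used=2 → run B
t=15: queue=[C,A,F,H,E,G] q_used=0 → run C
t=16: queue=[C,A,F,H,E,G] q_used=1 → run C
t=17: queue=[C,A,F,H,E,G] q_used=2 → run C
t=18: queue=[A,F,H,E,G,C] q_used=0 → run A
t=19: queue=[A,F,H,E,G,C] q_used=1 → run A
t=20: queue=[A,F,H,E,G,C] q_used=2 → run A
t=21: queue=[F,H,E,G,C,A] q_used=0 → run F
t=22: queue=[F,H,E,G,C,A] q_used=1 → run F
t=23: queue=[F,H,E,G,C,A] q_used=2 → run F
t=24: queue=[H,E,G,C,A] q_used=0 → run H
t=25: queue=[H,E,G,C,A] q_used=1 → run H
t=26: queue=[E,G,C,A] q_used=0 → run E
t=27: queue=[E,G,C,A] q_used=1 → run E
t=28: queue=[E,G,C,A] q_used=2 → run E
t=29: queue=[G,C,A] q_used=0 → run G
t=30: queue=[G,C,A] q_used=1 → run G
t=31: queue=[G,C,A] q_used=2 → run G
t=32: queue=[C,A] q_used=0 → run C
t=33: queue=[A] q_used=0 → run A
t=34: queue=[A] q_used=1 → run A
t=35: (idle)
t=36: (idle)
t=37: (idle)
t=38: (idle)
t=39: (idle)
t=40: (idle)
t=41: (idle)
t=42: (idle)

completion order = D, B, F, H, E, G, C, A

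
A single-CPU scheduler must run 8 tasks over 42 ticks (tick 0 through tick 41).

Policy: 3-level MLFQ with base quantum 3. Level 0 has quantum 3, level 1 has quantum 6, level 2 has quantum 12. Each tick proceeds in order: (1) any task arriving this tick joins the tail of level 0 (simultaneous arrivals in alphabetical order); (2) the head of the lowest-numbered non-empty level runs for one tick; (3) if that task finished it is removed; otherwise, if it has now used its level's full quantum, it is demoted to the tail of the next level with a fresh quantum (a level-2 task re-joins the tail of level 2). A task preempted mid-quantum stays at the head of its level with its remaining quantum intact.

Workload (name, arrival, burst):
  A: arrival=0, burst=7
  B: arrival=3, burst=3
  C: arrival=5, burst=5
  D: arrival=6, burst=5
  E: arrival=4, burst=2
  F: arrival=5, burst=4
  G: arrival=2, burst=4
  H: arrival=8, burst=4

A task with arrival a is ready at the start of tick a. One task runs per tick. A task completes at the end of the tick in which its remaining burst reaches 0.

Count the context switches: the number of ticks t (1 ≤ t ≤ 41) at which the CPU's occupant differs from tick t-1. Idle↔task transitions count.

t=0: L0/L1/L2 = A/-/- → run A
t=1: L0/L1/L2 = A/-/- → run A
t=2: L0/L1/L2 = AG/-/- → run A
t=3: L0/L1/L2 = GB/A/- → run G
t=4: L0/L1/L2 = GBE/A/- → run G
t=5: L0/L1/L2 = GBECF/A/- → run G
t=6: L0/L1/L2 = BECFD/AG/- → run B
t=7: L0/L1/L2 = BECFD/AG/- → run B
t=8: L0/L1/L2 = BECFDH/AG/- → run B
t=9: L0/L1/L2 = ECFDH/AG/- → run E
t=10: L0/L1/L2 = ECFDH/AG/- → run E
t=11: L0/L1/L2 = CFDH/AG/- → run C
t=12: L0/L1/L2 = CFDH/AG/- → run C
t=13: L0/L1/L2 = CFDH/AG/- → run C
t=14: L0/L1/L2 = FDH/AGC/- → run F
t=15: L0/L1/L2 = FDH/AGC/- → run F
t=16: L0/L1/L2 = FDH/AGC/- → run F
t=17: L0/L1/L2 = DH/AGCF/- → run D
t=18: L0/L1/L2 = DH/AGCF/- → run D
t=19: L0/L1/L2 = DH/AGCF/- → run D
t=20: L0/L1/L2 = H/AGCFD/- → run H
t=21: L0/L1/L2 = H/AGCFD/- → run H
t=22: L0/L1/L2 = H/AGCFD/- → run H
t=23: L0/L1/L2 = -/AGCFDH/- → run A
t=24: L0/L1/L2 = -/AGCFDH/- → run A
t=25: L0/L1/L2 = -/AGCFDH/- → run A
t=26: L0/L1/L2 = -/AGCFDH/- → run A
t=27: L0/L1/L2 = -/GCFDH/- → run G
t=28: L0/L1/L2 = -/CFDH/- → run C
t=29: L0/L1/L2 = -/CFDH/- → run C
t=30: L0/L1/L2 = -/FDH/- → run F
t=31: L0/L1/L2 = -/DH/- → run D
t=32: L0/L1/L2 = -/DH/- → run D
t=33: L0/L1/L2 = -/H/- → run H
t=34: (idle)
t=35: (idle)
t=36: (idle)
t=37: (idle)
t=38: (idle)
t=39: (idle)
t=40: (idle)
t=41: (idle)

context switches = 14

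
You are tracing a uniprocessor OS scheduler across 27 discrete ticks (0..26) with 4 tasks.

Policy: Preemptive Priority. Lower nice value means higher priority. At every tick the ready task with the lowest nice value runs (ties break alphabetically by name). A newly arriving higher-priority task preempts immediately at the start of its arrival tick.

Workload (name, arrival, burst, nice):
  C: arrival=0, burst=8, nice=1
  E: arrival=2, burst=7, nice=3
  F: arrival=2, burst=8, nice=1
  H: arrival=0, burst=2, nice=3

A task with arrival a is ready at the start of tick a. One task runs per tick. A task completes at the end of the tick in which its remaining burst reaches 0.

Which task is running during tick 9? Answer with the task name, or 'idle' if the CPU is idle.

t=0: ready={C,H} → run C
t=1: ready={C,H} → run C
t=2: ready={C,E,F,H} → run C
t=3: ready={C,E,F,H} → run C
t=4: ready={C,E,F,H} → run C
t=5: ready={C,E,F,H} → run C
t=6: ready={C,E,F,H} → run C
t=7: ready={C,E,F,H} → run C
t=8: ready={E,F,H} → run F
t=9: ready={E,F,H} → run F
t=10: ready={E,F,H} → run F
t=11: ready={E,F,H} → run F
t=12: ready={E,F,H} → run F
t=13: ready={E,F,H} → run F
t=14: ready={E,F,H} → run F
t=15: ready={E,F,H} → run F
t=16: ready={E,H} → run E
t=17: ready={E,H} → run E
t=18: ready={E,H} → run E
t=19: ready={E,H} → run E
t=20: ready={E,H} → run E
t=21: ready={E,H} → run E
t=22: ready={E,H} → run E
t=23: ready={H} → run H
t=24: ready={H} → run H
t=25: (idle)
t=26: (idle)

running at tick 9 = F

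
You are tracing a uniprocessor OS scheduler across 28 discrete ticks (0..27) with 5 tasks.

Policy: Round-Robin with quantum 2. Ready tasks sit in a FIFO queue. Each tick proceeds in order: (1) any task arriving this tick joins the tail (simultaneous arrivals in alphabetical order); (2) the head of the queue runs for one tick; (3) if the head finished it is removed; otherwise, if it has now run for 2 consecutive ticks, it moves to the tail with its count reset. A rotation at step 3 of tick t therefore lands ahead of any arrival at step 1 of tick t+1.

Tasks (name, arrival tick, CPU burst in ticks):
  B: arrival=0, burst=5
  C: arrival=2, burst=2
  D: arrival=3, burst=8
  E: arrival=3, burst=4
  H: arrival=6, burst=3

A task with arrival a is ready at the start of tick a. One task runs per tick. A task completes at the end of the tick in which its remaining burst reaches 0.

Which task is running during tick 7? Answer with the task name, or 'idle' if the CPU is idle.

t=0: queue=[B] q_used=0 → run B
t=1: queue=[B] q_used=1 → run B
t=2: queue=[B,C] q_used=0 → run B
t=3: queue=[B,C,D,E] q_used=1 → run B
t=4: queue=[C,D,E,B] q_used=0 → run C
t=5: queue=[C,D,E,B] q_used=1 → run C
t=6: queue=[D,E,B,H] q_used=0 → run D
t=7: queue=[D,E,B,H] q_used=1 → run D
t=8: queue=[E,B,H,D] q_used=0 → run E
t=9: queue=[E,B,H,D] q_used=1 → run E
t=10: queue=[B,H,D,E] q_used=0 → run B
t=11: queue=[H,D,E] q_used=0 → run H
t=12: queue=[H,D,E] q_used=1 → run H
t=13: queue=[D,E,H] q_used=0 → run D
t=14: queue=[D,E,H] q_used=1 → run D
t=15: queue=[E,H,D] q_used=0 → run E
t=16: queue=[E,H,D] q_used=1 → run E
t=17: queue=[H,D] q_used=0 → run H
t=18: queue=[D] q_used=0 → run D
t=19: queue=[D] q_used=1 → run D
t=20: queue=[D] q_used=0 → run D
t=21: queue=[D] q_used=1 → run D
t=22: (idle)
t=23: (idle)
t=24: (idle)
t=25: (idle)
t=26: (idle)
t=27: (idle)

running at tick 7 = D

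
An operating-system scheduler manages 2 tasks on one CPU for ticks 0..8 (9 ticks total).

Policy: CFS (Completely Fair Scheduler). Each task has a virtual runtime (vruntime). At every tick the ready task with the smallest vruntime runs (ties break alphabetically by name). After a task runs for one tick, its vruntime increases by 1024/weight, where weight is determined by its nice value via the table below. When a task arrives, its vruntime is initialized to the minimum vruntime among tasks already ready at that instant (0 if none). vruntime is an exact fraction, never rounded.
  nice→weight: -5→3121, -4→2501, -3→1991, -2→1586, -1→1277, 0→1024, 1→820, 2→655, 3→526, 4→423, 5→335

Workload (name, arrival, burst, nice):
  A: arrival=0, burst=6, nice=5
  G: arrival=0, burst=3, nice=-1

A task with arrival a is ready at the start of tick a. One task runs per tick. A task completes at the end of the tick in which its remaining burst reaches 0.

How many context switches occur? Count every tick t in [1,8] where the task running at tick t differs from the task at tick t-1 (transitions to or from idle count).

context switches = 2

t=0: vr[A=0 G=0] → run A
t=1: vr[A=1024/335 G=0] → run G
t=2: vr[A=1024/335 G=1024/1277] → run G
t=3: vr[A=1024/335 G=2048/1277] → run G
t=4: vr[A=1024/335] → run A
t=5: vr[A=2048/335] → run A
t=6: vr[A=3072/335] → run A
t=7: vr[A=4096/335] → run A
t=8: vr[A=1024/67] → run A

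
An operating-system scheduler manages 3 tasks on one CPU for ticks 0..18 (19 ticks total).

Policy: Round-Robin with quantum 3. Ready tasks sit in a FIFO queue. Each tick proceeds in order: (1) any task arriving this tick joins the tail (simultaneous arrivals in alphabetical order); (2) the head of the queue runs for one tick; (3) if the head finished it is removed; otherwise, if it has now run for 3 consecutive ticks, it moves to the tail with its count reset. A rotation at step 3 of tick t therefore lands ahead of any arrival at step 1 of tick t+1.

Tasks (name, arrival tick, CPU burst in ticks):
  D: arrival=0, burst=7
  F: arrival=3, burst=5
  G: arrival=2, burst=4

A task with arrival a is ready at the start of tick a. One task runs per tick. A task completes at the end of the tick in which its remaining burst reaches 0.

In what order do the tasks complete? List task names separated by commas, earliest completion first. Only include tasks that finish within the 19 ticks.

completion order = G, D, F

t=0: queue=[D] q_used=0 → run D
t=1: queue=[D] q_used=1 → run D
t=2: queue=[D,G] q_used=2 → run D
t=3: queue=[G,D,F] q_used=0 → run G
t=4: queue=[G,D,F] q_used=1 → run G
t=5: queue=[G,D,F] q_used=2 → run G
t=6: queue=[D,F,G] q_used=0 → run D
t=7: queue=[D,F,G] q_used=1 → run D
t=8: queue=[D,F,G] q_used=2 → run D
t=9: queue=[F,G,D] q_used=0 → run F
t=10: queue=[F,G,D] q_used=1 → run F
t=11: queue=[F,G,D] q_used=2 → run F
t=12: queue=[G,D,F] q_used=0 → run G
t=13: queue=[D,F] q_used=0 → run D
t=14: queue=[F] q_used=0 → run F
t=15: queue=[F] q_used=1 → run F
t=16: (idle)
t=17: (idle)
t=18: (idle)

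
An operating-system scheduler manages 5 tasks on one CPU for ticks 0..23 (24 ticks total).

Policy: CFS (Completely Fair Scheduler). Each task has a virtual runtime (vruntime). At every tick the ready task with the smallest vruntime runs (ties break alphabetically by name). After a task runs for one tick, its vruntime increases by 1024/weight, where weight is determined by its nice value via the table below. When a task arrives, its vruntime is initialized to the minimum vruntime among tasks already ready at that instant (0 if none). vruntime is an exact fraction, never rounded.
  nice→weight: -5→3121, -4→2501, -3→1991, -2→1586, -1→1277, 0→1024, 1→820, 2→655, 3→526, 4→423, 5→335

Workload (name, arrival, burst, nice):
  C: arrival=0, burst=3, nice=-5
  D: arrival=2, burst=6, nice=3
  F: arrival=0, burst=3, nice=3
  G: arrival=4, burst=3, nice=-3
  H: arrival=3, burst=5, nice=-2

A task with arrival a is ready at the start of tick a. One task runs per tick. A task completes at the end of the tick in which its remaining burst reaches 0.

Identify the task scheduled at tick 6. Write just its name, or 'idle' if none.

running at tick 6 = C

t=0: vr[C=0 F=0] → run C
t=1: vr[C=1024/3121 F=0] → run F
t=2: vr[C=1024/3121 D=1024/3121 F=512/263] → run C
t=3: vr[C=2048/3121 D=1024/3121 F=512/263 H=1024/3121] → run D
t=4: vr[C=2048/3121 D=1867264/820823 F=512/263 G=1024/3121 H=1024/3121] → run G
t=5: vr[C=2048/3121 D=1867264/820823 F=512/263 G=5234688/6213911 H=1024/3121] → run H
t=6: vr[C=2048/3121 D=1867264/820823 F=512/263 G=5234688/6213911 H=2409984/2474953] → run C
t=7: vr[D=1867264/820823 F=512/263 G=5234688/6213911 H=2409984/2474953] → run G
t=8: vr[D=1867264/820823 F=512/263 G=8430592/6213911 H=2409984/2474953] → run H
t=9: vr[D=1867264/820823 F=512/263 G=8430592/6213911 H=4007936/2474953] → run G
t=10: vr[D=1867264/820823 F=512/263 H=4007936/2474953] → run H
t=11: vr[D=1867264/820823 F=512/263 H=5605888/2474953] → run F
t=12: vr[D=1867264/820823 F=1024/263 H=5605888/2474953] → run H
t=13: vr[D=1867264/820823 F=1024/263 H=7203840/2474953] → run D
t=14: vr[D=3465216/820823 F=1024/263 H=7203840/2474953] → run H
t=15: vr[D=3465216/820823 F=1024/263] → run F
t=16: vr[D=3465216/820823] → run D
t=17: vr[D=5063168/820823] → run D
t=18: vr[D=6661120/820823] → run D
t=19: vr[D=8259072/820823] → run D
t=20: (idle)
t=21: (idle)
t=22: (idle)
t=23: (idle)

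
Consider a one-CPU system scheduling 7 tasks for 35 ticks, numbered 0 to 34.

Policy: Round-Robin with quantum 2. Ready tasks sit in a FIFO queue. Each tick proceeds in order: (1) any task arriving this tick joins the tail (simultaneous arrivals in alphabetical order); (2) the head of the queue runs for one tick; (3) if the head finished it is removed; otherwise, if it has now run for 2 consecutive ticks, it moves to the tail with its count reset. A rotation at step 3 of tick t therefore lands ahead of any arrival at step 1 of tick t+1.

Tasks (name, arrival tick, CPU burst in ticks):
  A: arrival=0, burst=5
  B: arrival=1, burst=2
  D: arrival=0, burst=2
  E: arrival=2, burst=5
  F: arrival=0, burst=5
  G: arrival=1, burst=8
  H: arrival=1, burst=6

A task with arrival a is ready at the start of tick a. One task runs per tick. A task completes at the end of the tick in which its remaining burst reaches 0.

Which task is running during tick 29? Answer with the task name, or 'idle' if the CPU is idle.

running at tick 29 = H

t=0: queue=[A,D,F] q_used=0 → run A
t=1: queue=[A,D,F,B,G,H] q_used=1 → run A
t=2: queue=[D,F,B,G,H,A,E] q_used=0 → run D
t=3: queue=[D,F,B,G,H,A,E] q_used=1 → run D
t=4: queue=[F,B,G,H,A,E] q_used=0 → run F
t=5: queue=[F,B,G,H,A,E] q_used=1 → run F
t=6: queue=[B,G,H,A,E,F] q_used=0 → run B
t=7: queue=[B,G,H,A,E,F] q_used=1 → run B
t=8: queue=[G,H,A,E,F] q_used=0 → run G
t=9: queue=[G,H,A,E,F] q_used=1 → run G
t=10: queue=[H,A,E,F,G] q_used=0 → run H
t=11: queue=[H,A,E,F,G] q_used=1 → run H
t=12: queue=[A,E,F,G,H] q_used=0 → run A
t=13: queue=[A,E,F,G,H] q_used=1 → run A
t=14: queue=[E,F,G,H,A] q_used=0 → run E
t=15: queue=[E,F,G,H,A] q_used=1 → run E
t=16: queue=[F,G,H,A,E] q_used=0 → run F
t=17: queue=[F,G,H,A,E] q_used=1 → run F
t=18: queue=[G,H,A,E,F] q_used=0 → run G
t=19: queue=[G,H,A,E,F] q_used=1 → run G
t=20: queue=[H,A,E,F,G] q_used=0 → run H
t=21: queue=[H,A,E,F,G] q_used=1 → run H
t=22: queue=[A,E,F,G,H] q_used=0 → run A
t=23: queue=[E,F,G,H] q_used=0 → run E
t=24: queue=[E,F,G,H] q_used=1 → run E
t=25: queue=[F,G,H,E] q_used=0 → run F
t=26: queue=[G,H,E] q_used=0 → run G
t=27: queue=[G,H,E] q_used=1 → run G
t=28: queue=[H,E,G] q_used=0 → run H
t=29: queue=[H,E,G] q_used=1 → run H
t=30: queue=[E,G] q_used=0 → run E
t=31: queue=[G] q_used=0 → run G
t=32: queue=[G] q_used=1 → run G
t=33: (idle)
t=34: (idle)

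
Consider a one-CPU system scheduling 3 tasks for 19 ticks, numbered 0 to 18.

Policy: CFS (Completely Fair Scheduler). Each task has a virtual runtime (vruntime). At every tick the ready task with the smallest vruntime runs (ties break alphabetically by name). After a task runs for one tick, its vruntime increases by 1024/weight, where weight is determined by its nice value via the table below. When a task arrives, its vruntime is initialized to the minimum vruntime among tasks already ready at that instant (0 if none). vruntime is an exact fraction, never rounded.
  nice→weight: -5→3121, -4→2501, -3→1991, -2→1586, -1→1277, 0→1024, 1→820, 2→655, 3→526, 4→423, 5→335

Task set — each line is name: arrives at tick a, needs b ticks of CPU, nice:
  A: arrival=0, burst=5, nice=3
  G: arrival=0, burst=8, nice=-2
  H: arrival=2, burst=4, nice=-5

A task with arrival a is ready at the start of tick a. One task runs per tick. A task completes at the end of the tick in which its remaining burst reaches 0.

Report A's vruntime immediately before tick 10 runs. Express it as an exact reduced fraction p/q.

t=0: vr[A=0 G=0] → run A
t=1: vr[A=512/263 G=0] → run G
t=2: vr[A=512/263 G=512/793 H=512/793] → run G
t=3: vr[A=512/263 G=1024/793 H=512/793] → run H
t=4: vr[A=512/263 G=1024/793 H=2409984/2474953] → run H
t=5: vr[A=512/263 G=1024/793 H=3222016/2474953] → run G
t=6: vr[A=512/263 G=1536/793 H=3222016/2474953] → run H
t=7: vr[A=512/263 G=1536/793 H=4034048/2474953] → run H
t=8: vr[A=512/263 G=1536/793] → run G
t=9: vr[A=512/263 G=2048/793] → run A
t=10: vr[A=1024/263 G=2048/793] → run G
t=11: vr[A=1024/263 G=2560/793] → run G
t=12: vr[A=1024/263 G=3072/793] → run G
t=13: vr[A=1024/263 G=3584/793] → run A
t=14: vr[A=1536/263 G=3584/793] → run G
t=15: vr[A=1536/263] → run A
t=16: vr[A=2048/263] → run A
t=17: (idle)
t=18: (idle)

vruntime(A, start of tick 10) = 1024/263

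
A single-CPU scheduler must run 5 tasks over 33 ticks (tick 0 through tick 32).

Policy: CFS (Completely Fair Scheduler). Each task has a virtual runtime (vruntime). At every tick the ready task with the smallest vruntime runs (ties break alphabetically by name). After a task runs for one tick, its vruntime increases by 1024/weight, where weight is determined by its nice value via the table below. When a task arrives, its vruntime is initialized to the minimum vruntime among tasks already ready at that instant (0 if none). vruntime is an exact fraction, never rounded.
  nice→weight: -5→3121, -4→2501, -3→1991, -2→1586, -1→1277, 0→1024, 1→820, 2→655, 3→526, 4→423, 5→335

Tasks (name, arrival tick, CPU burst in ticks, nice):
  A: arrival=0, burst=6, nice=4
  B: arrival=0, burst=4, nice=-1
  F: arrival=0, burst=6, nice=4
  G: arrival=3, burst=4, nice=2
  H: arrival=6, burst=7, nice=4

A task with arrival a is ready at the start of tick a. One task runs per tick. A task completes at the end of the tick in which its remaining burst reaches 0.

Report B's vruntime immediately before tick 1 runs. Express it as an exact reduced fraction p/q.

vruntime(B, start of tick 1) = 0/1

t=0: vr[A=0 B=0 F=0] → run A
t=1: vr[A=1024/423 B=0 F=0] → run B
t=2: vr[A=1024/423 B=1024/1277 F=0] → run F
t=3: vr[A=1024/423 B=1024/1277 F=1024/423 G=1024/1277] → run B
t=4: vr[A=1024/423 B=2048/1277 F=1024/423 G=1024/1277] → run G
t=5: vr[A=1024/423 B=2048/1277 F=1024/423 G=1978368/836435] → run B
t=6: vr[A=1024/423 B=3072/1277 F=1024/423 G=1978368/836435 H=1978368/836435] → run G
t=7: vr[A=1024/423 B=3072/1277 F=1024/423 G=3286016/836435 H=1978368/836435] → run H
t=8: vr[A=1024/423 B=3072/1277 F=1024/423 G=3286016/836435 H=1693359104/353812005] → run B
t=9: vr[A=1024/423 F=1024/423 G=3286016/836435 H=1693359104/353812005] → run A
t=10: vr[A=2048/423 F=1024/423 G=3286016/836435 H=1693359104/353812005] → run F
t=11: vr[A=2048/423 F=2048/423 G=3286016/836435 H=1693359104/353812005] → run G
t=12: vr[A=2048/423 F=2048/423 G=4593664/836435 H=1693359104/353812005] → run H
t=13: vr[A=2048/423 F=2048/423 G=4593664/836435 H=2549868544/353812005] → run A
t=14: vr[A=1024/141 F=2048/423 G=4593664/836435 H=2549868544/353812005] → run F
t=15: vr[A=1024/141 F=1024/141 G=4593664/836435 H=2549868544/353812005] → run G
t=16: vr[A=1024/141 F=1024/141 H=2549868544/353812005] → run H
t=17: vr[A=1024/141 F=1024/141 H=1135459328/117937335] → run A
t=18: vr[A=4096/423 F=1024/141 H=1135459328/117937335] → run F
t=19: vr[A=4096/423 F=4096/423 H=1135459328/117937335] → run H
t=20: vr[A=4096/423 F=4096/423 H=4262887424/353812005] → run A
t=21: vr[A=5120/423 F=4096/423 H=4262887424/353812005] → run F
t=22: vr[A=5120/423 F=5120/423 H=4262887424/353812005] → run H
t=23: vr[A=5120/423 F=5120/423 H=5119396864/353812005] → run A
t=24: vr[F=5120/423 H=5119396864/353812005] → run F
t=25: vr[H=5119396864/353812005] → run H
t=26: vr[H=1991968768/117937335] → run H
t=27: (idle)
t=28: (idle)
t=29: (idle)
t=30: (idle)
t=31: (idle)
t=32: (idle)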